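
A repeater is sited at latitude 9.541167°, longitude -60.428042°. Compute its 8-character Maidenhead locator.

FJ99sm89

Shift to the Maidenhead origin (180°W, 90°S): lon 119.57196, lat 99.54117.
Field (20°×10°, letters A–R): 119.57196/20 → 5 → F, 99.54117/10 → 9 → J; chars FJ.
Square (2°×1°, digits 0–9): 19.57196/2 → 9, 9.54117/1 → 9; chars 99.
Subsquare (5′×2.5′, letters a–x): 1.57196/0.0833333 → 18 → s, 0.54117/0.0416667 → 12 → m; chars sm.
Extended square (30″×15″, digits 0–9): 0.07196/0.00833333 → 8, 0.04117/0.00416667 → 9; chars 89.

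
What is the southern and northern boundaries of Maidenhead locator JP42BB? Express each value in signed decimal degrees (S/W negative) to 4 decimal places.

62.0417, 62.0833

Field J=9, P=15: +9·20° lon, +15·10° lat → SW at lon 0°, lat 60°.
Square 4, 2: +4·2° lon, +2·1° lat → SW at lon 8°, lat 62°.
Subsquare b=1, b=1: +1·0.0833333° lon, +1·0.0416667° lat → SW at lon 8.08333°, lat 62.0417°.
Cell spans 0.0833333° lon × 0.0416667° lat.
south 62.0417, north 62.0833.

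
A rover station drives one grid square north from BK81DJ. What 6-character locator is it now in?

Latitude subsquare j = 9; +1 → 10 = k.
The longitude characters are unchanged.

BK81dk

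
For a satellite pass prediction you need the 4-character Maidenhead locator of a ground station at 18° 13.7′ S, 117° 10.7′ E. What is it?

OH81

Offset from 180°W / 90°S: lon 297.18°, lat 71.77°.
Field: lon ⌊297.18/20⌋ = 14 → O; lat ⌊71.77/10⌋ = 7 → H.
Square: lon ⌊17.18/2⌋ = 8; lat ⌊1.77/1⌋ = 1.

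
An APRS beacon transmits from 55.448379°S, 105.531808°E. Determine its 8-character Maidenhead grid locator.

OD24sn32

Shift to the Maidenhead origin (180°W, 90°S): lon 285.53181, lat 34.55162.
Field (20°×10°, letters A–R): lon ⌊285.53181/20⌋ = 14 → O; lat ⌊34.55162/10⌋ = 3 → D.
Square (2°×1°, digits 0–9): lon ⌊5.53181/2⌋ = 2; lat ⌊4.55162/1⌋ = 4.
Subsquare (5′×2.5′, letters a–x): lon ⌊1.53181/0.0833333⌋ = 18 → s; lat ⌊0.55162/0.0416667⌋ = 13 → n.
Extended square (30″×15″, digits 0–9): lon ⌊0.03181/0.00833333⌋ = 3; lat ⌊0.00995/0.00416667⌋ = 2.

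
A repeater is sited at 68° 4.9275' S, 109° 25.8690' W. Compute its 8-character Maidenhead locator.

DC51gw80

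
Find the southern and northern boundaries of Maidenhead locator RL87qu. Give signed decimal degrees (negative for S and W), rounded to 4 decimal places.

Field R=17, L=11: +17·20° lon, +11·10° lat → SW at lon 160°, lat 20°.
Square 8, 7: +8·2° lon, +7·1° lat → SW at lon 176°, lat 27°.
Subsquare q=16, u=20: +16·0.0833333° lon, +20·0.0416667° lat → SW at lon 177.333°, lat 27.8333°.
Cell spans 0.0833333° lon × 0.0416667° lat.
south 27.8333, north 27.8750.

27.8333, 27.8750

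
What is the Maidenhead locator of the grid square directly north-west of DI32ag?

DI22xh

Longitude subsquare a = 0; −1 → -1, wraps to 23 = x, carry into square.
Longitude square 3; −1 → 2.
Latitude subsquare g = 6; +1 → 7 = h.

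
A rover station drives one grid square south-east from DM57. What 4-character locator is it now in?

DM66

Longitude square 5; +1 → 6.
Latitude square 7; −1 → 6.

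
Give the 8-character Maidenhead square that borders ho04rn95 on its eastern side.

HO04sn05

Longitude extended square 9; +1 → 10, wraps to 0, carry into subsquare.
Longitude subsquare r = 17; +1 → 18 = s.
The latitude characters are unchanged.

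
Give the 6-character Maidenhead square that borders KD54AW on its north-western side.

KD44xx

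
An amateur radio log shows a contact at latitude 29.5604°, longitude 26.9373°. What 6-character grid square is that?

Shift to the Maidenhead origin (180°W, 90°S): lon 206.9373, lat 119.5604.
Field (20°×10°, letters A–R): lon ⌊206.9373/20⌋ = 10 → K; lat ⌊119.5604/10⌋ = 11 → L.
Square (2°×1°, digits 0–9): lon ⌊6.9373/2⌋ = 3; lat ⌊9.5604/1⌋ = 9.
Subsquare (5′×2.5′, letters a–x): lon ⌊0.9373/0.0833333⌋ = 11 → l; lat ⌊0.5604/0.0416667⌋ = 13 → n.

KL39ln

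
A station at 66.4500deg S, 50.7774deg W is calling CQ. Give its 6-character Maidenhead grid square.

GC43on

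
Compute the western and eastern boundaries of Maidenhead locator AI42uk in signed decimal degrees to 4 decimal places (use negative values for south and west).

-170.3333, -170.2500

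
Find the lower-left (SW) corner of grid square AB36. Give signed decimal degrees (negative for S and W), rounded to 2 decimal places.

Field A=0, B=1: +0·20° lon, +1·10° lat → SW at lon -180°, lat -80°.
Square 3, 6: +3·2° lon, +6·1° lat → SW at lon -174°, lat -74°.
latitude -74.00, longitude -174.00.

-74.00, -174.00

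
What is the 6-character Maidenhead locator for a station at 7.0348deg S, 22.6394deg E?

Offset from 180°W / 90°S: lon 202.6394°, lat 82.9652°.
Field: 202.6394/20 → 10 → K, 82.9652/10 → 8 → I; chars KI.
Square: 2.6394/2 → 1, 2.9652/1 → 2; chars 12.
Subsquare: 0.6394/0.0833333 → 7 → h, 0.9652/0.0416667 → 23 → x; chars hx.

KI12hx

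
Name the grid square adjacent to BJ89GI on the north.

BJ89gj

Latitude subsquare i = 8; +1 → 9 = j.
The longitude characters are unchanged.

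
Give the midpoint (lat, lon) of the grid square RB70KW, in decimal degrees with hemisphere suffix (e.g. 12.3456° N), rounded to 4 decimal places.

79.0625° S, 174.8750° E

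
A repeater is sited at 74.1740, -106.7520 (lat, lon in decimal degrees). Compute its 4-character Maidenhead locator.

Add 180° to longitude and 90° to latitude: 73.25, 164.17.
Field: 73.25/20 → 3 → D, 164.17/10 → 16 → Q; chars DQ.
Square: 13.25/2 → 6, 4.17/1 → 4; chars 64.

DQ64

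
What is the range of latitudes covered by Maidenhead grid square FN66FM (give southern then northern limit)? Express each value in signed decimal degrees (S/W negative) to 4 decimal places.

46.5000, 46.5417

Field F=5, N=13: +5·20° lon, +13·10° lat → SW at lon -80°, lat 40°.
Square 6, 6: +6·2° lon, +6·1° lat → SW at lon -68°, lat 46°.
Subsquare f=5, m=12: +5·0.0833333° lon, +12·0.0416667° lat → SW at lon -67.5833°, lat 46.5°.
Cell spans 0.0833333° lon × 0.0416667° lat.
south 46.5000, north 46.5417.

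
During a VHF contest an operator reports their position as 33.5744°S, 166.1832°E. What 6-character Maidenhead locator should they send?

Offset from 180°W / 90°S: lon 346.1832°, lat 56.4256°.
Field (20°×10°, letters A–R): 346.1832/20 → 17 → R, 56.4256/10 → 5 → F; chars RF.
Square (2°×1°, digits 0–9): 6.1832/2 → 3, 6.4256/1 → 6; chars 36.
Subsquare (5′×2.5′, letters a–x): 0.1832/0.0833333 → 2 → c, 0.4256/0.0416667 → 10 → k; chars ck.

RF36ck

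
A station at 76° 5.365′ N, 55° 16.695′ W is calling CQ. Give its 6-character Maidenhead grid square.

Offset from 180°W / 90°S: lon 124.7218°, lat 166.0894°.
Field (20°×10°, letters A–R): 124.7218/20 → 6 → G, 166.0894/10 → 16 → Q; chars GQ.
Square (2°×1°, digits 0–9): 4.7218/2 → 2, 6.0894/1 → 6; chars 26.
Subsquare (5′×2.5′, letters a–x): 0.7218/0.0833333 → 8 → i, 0.0894/0.0416667 → 2 → c; chars ic.

GQ26ic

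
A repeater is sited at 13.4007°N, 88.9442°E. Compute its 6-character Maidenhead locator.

Add 180° to longitude and 90° to latitude: 268.9442, 103.4007.
Field: 268.9442/20 → 13 → N, 103.4007/10 → 10 → K; chars NK.
Square: 8.9442/2 → 4, 3.4007/1 → 3; chars 43.
Subsquare: 0.9442/0.0833333 → 11 → l, 0.4007/0.0416667 → 9 → j; chars lj.

NK43lj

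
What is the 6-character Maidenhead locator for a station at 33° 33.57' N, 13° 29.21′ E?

Offset from 180°W / 90°S: lon 193.4868°, lat 123.5595°.
Field: 193.4868/20 → 9 → J, 123.5595/10 → 12 → M; chars JM.
Square: 13.4868/2 → 6, 3.5595/1 → 3; chars 63.
Subsquare: 1.4868/0.0833333 → 17 → r, 0.5595/0.0416667 → 13 → n; chars rn.

JM63rn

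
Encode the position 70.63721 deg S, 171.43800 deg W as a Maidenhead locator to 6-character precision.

Offset from 180°W / 90°S: lon 8.5620°, lat 19.3628°.
Field: 8.5620/20 → 0 → A, 19.3628/10 → 1 → B; chars AB.
Square: 8.5620/2 → 4, 9.3628/1 → 9; chars 49.
Subsquare: 0.5620/0.0833333 → 6 → g, 0.3628/0.0416667 → 8 → i; chars gi.

AB49gi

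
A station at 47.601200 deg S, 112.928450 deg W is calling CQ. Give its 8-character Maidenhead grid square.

DE32mj85

Shift to the Maidenhead origin (180°W, 90°S): lon 67.07155, lat 42.39880.
Field: lon ⌊67.07155/20⌋ = 3 → D; lat ⌊42.39880/10⌋ = 4 → E.
Square: lon ⌊7.07155/2⌋ = 3; lat ⌊2.39880/1⌋ = 2.
Subsquare: lon ⌊1.07155/0.0833333⌋ = 12 → m; lat ⌊0.39880/0.0416667⌋ = 9 → j.
Extended square: lon ⌊0.07155/0.00833333⌋ = 8; lat ⌊0.02380/0.00416667⌋ = 5.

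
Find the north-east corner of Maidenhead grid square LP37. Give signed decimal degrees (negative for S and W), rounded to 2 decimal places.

68.00, 48.00

Field L=11, P=15: +11·20° lon, +15·10° lat → SW at lon 40°, lat 60°.
Square 3, 7: +3·2° lon, +7·1° lat → SW at lon 46°, lat 67°.
Cell spans 2° lon × 1° lat. NE corner is SW corner plus one full cell.
latitude 68.00, longitude 48.00.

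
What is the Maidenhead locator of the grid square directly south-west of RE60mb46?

Longitude extended square 4; −1 → 3.
Latitude extended square 6; −1 → 5.

RE60mb35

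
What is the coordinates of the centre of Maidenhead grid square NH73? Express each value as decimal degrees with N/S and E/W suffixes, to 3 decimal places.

16.500° S, 95.000° E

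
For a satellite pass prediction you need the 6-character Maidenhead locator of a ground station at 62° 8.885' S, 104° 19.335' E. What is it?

OC27du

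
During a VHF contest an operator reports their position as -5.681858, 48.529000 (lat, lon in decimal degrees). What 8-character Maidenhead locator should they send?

LI44gh36

Shift to the Maidenhead origin (180°W, 90°S): lon 228.52900, lat 84.31814.
Field: 228.52900/20 → 11 → L, 84.31814/10 → 8 → I; chars LI.
Square: 8.52900/2 → 4, 4.31814/1 → 4; chars 44.
Subsquare: 0.52900/0.0833333 → 6 → g, 0.31814/0.0416667 → 7 → h; chars gh.
Extended square: 0.02900/0.00833333 → 3, 0.02648/0.00416667 → 6; chars 36.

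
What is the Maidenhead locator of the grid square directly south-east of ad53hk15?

Longitude extended square 1; +1 → 2.
Latitude extended square 5; −1 → 4.

AD53hk24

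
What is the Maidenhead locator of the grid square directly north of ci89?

CJ80

Latitude square 9; +1 → 10, wraps to 0, carry into field.
Latitude field I = 8; +1 → 9 = J.
The longitude characters are unchanged.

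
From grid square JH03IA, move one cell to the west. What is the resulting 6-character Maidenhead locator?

JH03ha

Longitude subsquare i = 8; −1 → 7 = h.
The latitude characters are unchanged.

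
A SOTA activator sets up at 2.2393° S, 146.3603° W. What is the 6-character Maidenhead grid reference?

Add 180° to longitude and 90° to latitude: 33.6397, 87.7607.
Field (20°×10°, letters A–R): 33.6397/20 → 1 → B, 87.7607/10 → 8 → I; chars BI.
Square (2°×1°, digits 0–9): 13.6397/2 → 6, 7.7607/1 → 7; chars 67.
Subsquare (5′×2.5′, letters a–x): 1.6397/0.0833333 → 19 → t, 0.7607/0.0416667 → 18 → s; chars ts.

BI67ts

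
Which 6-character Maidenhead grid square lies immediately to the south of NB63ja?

NB62jx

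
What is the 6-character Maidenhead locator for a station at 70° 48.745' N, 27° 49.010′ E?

Add 180° to longitude and 90° to latitude: 207.8168, 160.8124.
Field: 207.8168/20 → 10 → K, 160.8124/10 → 16 → Q; chars KQ.
Square: 7.8168/2 → 3, 0.8124/1 → 0; chars 30.
Subsquare: 1.8168/0.0833333 → 21 → v, 0.8124/0.0416667 → 19 → t; chars vt.

KQ30vt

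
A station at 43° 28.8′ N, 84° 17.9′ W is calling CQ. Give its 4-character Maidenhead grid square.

EN73

Shift to the Maidenhead origin (180°W, 90°S): lon 95.70, lat 133.48.
Field: lon ⌊95.70/20⌋ = 4 → E; lat ⌊133.48/10⌋ = 13 → N.
Square: lon ⌊15.70/2⌋ = 7; lat ⌊3.48/1⌋ = 3.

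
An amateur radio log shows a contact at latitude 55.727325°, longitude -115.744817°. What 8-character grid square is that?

DO25dr04

Add 180° to longitude and 90° to latitude: 64.25518, 145.72733.
Field: lon ⌊64.25518/20⌋ = 3 → D; lat ⌊145.72733/10⌋ = 14 → O.
Square: lon ⌊4.25518/2⌋ = 2; lat ⌊5.72733/1⌋ = 5.
Subsquare: lon ⌊0.25518/0.0833333⌋ = 3 → d; lat ⌊0.72733/0.0416667⌋ = 17 → r.
Extended square: lon ⌊0.00518/0.00833333⌋ = 0; lat ⌊0.01899/0.00416667⌋ = 4.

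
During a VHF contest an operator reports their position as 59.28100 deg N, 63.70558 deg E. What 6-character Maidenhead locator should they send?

Offset from 180°W / 90°S: lon 243.7056°, lat 149.2810°.
Field (20°×10°, letters A–R): 243.7056/20 → 12 → M, 149.2810/10 → 14 → O; chars MO.
Square (2°×1°, digits 0–9): 3.7056/2 → 1, 9.2810/1 → 9; chars 19.
Subsquare (5′×2.5′, letters a–x): 1.7056/0.0833333 → 20 → u, 0.2810/0.0416667 → 6 → g; chars ug.

MO19ug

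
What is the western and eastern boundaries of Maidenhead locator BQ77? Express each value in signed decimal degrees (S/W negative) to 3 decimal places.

Field B=1, Q=16: +1·20° lon, +16·10° lat → SW at lon -160°, lat 70°.
Square 7, 7: +7·2° lon, +7·1° lat → SW at lon -146°, lat 77°.
Cell spans 2° lon × 1° lat.
west -146.000, east -144.000.

-146.000, -144.000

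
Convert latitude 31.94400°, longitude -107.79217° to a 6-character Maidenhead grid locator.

Shift to the Maidenhead origin (180°W, 90°S): lon 72.2078, lat 121.9440.
Field: lon ⌊72.2078/20⌋ = 3 → D; lat ⌊121.9440/10⌋ = 12 → M.
Square: lon ⌊12.2078/2⌋ = 6; lat ⌊1.9440/1⌋ = 1.
Subsquare: lon ⌊0.2078/0.0833333⌋ = 2 → c; lat ⌊0.9440/0.0416667⌋ = 22 → w.

DM61cw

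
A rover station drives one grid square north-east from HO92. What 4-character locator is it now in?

IO03

Longitude square 9; +1 → 10, wraps to 0, carry into field.
Longitude field H = 7; +1 → 8 = I.
Latitude square 2; +1 → 3.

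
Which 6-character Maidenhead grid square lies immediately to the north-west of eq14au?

EQ04xv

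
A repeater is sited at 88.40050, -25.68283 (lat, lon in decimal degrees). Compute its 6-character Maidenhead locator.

Offset from 180°W / 90°S: lon 154.3172°, lat 178.4005°.
Field (20°×10°, letters A–R): 154.3172/20 → 7 → H, 178.4005/10 → 17 → R; chars HR.
Square (2°×1°, digits 0–9): 14.3172/2 → 7, 8.4005/1 → 8; chars 78.
Subsquare (5′×2.5′, letters a–x): 0.3172/0.0833333 → 3 → d, 0.4005/0.0416667 → 9 → j; chars dj.

HR78dj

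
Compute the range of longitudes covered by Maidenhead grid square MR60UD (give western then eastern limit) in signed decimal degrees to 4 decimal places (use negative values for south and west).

73.6667, 73.7500

Field M=12, R=17: +12·20° lon, +17·10° lat → SW at lon 60°, lat 80°.
Square 6, 0: +6·2° lon, +0·1° lat → SW at lon 72°, lat 80°.
Subsquare u=20, d=3: +20·0.0833333° lon, +3·0.0416667° lat → SW at lon 73.6667°, lat 80.125°.
Cell spans 0.0833333° lon × 0.0416667° lat.
west 73.6667, east 73.7500.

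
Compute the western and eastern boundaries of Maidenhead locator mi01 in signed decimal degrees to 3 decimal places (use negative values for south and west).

Field M=12, I=8: +12·20° lon, +8·10° lat → SW at lon 60°, lat -10°.
Square 0, 1: +0·2° lon, +1·1° lat → SW at lon 60°, lat -9°.
Cell spans 2° lon × 1° lat.
west 60.000, east 62.000.

60.000, 62.000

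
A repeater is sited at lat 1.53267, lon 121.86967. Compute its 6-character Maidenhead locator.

Add 180° to longitude and 90° to latitude: 301.8697, 91.5327.
Field (20°×10°, letters A–R): lon ⌊301.8697/20⌋ = 15 → P; lat ⌊91.5327/10⌋ = 9 → J.
Square (2°×1°, digits 0–9): lon ⌊1.8697/2⌋ = 0; lat ⌊1.5327/1⌋ = 1.
Subsquare (5′×2.5′, letters a–x): lon ⌊1.8697/0.0833333⌋ = 22 → w; lat ⌊0.5327/0.0416667⌋ = 12 → m.

PJ01wm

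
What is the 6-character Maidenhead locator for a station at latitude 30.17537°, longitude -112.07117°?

DM30xe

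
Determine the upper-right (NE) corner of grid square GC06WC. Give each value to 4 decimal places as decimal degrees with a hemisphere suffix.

63.8750° S, 58.0833° W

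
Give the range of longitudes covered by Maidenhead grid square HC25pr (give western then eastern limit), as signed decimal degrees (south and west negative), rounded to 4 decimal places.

-34.7500, -34.6667

Field H=7, C=2: +7·20° lon, +2·10° lat → SW at lon -40°, lat -70°.
Square 2, 5: +2·2° lon, +5·1° lat → SW at lon -36°, lat -65°.
Subsquare p=15, r=17: +15·0.0833333° lon, +17·0.0416667° lat → SW at lon -34.75°, lat -64.2917°.
Cell spans 0.0833333° lon × 0.0416667° lat.
west -34.7500, east -34.6667.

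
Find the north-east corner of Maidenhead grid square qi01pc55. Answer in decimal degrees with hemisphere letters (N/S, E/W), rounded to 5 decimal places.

8.89167° S, 141.30000° E

Field Q=16, I=8: +16·20° lon, +8·10° lat → SW at lon 140°, lat -10°.
Square 0, 1: +0·2° lon, +1·1° lat → SW at lon 140°, lat -9°.
Subsquare p=15, c=2: +15·0.0833333° lon, +2·0.0416667° lat → SW at lon 141.25°, lat -8.91667°.
Extended square 5, 5: +5·0.00833333° lon, +5·0.00416667° lat → SW at lon 141.292°, lat -8.89583°.
Cell spans 0.00833333° lon × 0.00416667° lat. NE corner is SW corner plus one full cell.
latitude 8.89167° S, longitude 141.30000° E.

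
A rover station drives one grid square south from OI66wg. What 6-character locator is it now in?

Latitude subsquare g = 6; −1 → 5 = f.
The longitude characters are unchanged.

OI66wf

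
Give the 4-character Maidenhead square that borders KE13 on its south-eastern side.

KE22

Longitude square 1; +1 → 2.
Latitude square 3; −1 → 2.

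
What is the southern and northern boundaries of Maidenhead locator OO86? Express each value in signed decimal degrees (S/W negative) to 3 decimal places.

Field O=14, O=14: +14·20° lon, +14·10° lat → SW at lon 100°, lat 50°.
Square 8, 6: +8·2° lon, +6·1° lat → SW at lon 116°, lat 56°.
Cell spans 2° lon × 1° lat.
south 56.000, north 57.000.

56.000, 57.000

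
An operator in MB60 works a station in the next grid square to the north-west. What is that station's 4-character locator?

MB51

Longitude square 6; −1 → 5.
Latitude square 0; +1 → 1.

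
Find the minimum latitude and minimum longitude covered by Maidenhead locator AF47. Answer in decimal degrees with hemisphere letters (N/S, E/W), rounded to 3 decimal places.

33.000° S, 172.000° W

Field A=0, F=5: +0·20° lon, +5·10° lat → SW at lon -180°, lat -40°.
Square 4, 7: +4·2° lon, +7·1° lat → SW at lon -172°, lat -33°.
latitude 33.000° S, longitude 172.000° W.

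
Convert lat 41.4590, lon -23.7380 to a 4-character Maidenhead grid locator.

HN81

Add 180° to longitude and 90° to latitude: 156.26, 131.46.
Field (20°×10°, letters A–R): lon ⌊156.26/20⌋ = 7 → H; lat ⌊131.46/10⌋ = 13 → N.
Square (2°×1°, digits 0–9): lon ⌊16.26/2⌋ = 8; lat ⌊1.46/1⌋ = 1.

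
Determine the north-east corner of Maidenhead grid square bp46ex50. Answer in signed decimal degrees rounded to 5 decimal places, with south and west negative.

66.96250, -151.61667

Field B=1, P=15: +1·20° lon, +15·10° lat → SW at lon -160°, lat 60°.
Square 4, 6: +4·2° lon, +6·1° lat → SW at lon -152°, lat 66°.
Subsquare e=4, x=23: +4·0.0833333° lon, +23·0.0416667° lat → SW at lon -151.667°, lat 66.9583°.
Extended square 5, 0: +5·0.00833333° lon, +0·0.00416667° lat → SW at lon -151.625°, lat 66.9583°.
Cell spans 0.00833333° lon × 0.00416667° lat. NE corner is SW corner plus one full cell.
latitude 66.96250, longitude -151.61667.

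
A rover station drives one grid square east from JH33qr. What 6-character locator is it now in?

Longitude subsquare q = 16; +1 → 17 = r.
The latitude characters are unchanged.

JH33rr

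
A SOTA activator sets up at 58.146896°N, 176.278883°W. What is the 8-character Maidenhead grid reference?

AO18ud65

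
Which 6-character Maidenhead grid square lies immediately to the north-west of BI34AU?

BI24xv

Longitude subsquare a = 0; −1 → -1, wraps to 23 = x, carry into square.
Longitude square 3; −1 → 2.
Latitude subsquare u = 20; +1 → 21 = v.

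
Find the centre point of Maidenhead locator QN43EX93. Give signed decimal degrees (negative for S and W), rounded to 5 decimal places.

Field Q=16, N=13: +16·20° lon, +13·10° lat → SW at lon 140°, lat 40°.
Square 4, 3: +4·2° lon, +3·1° lat → SW at lon 148°, lat 43°.
Subsquare e=4, x=23: +4·0.0833333° lon, +23·0.0416667° lat → SW at lon 148.333°, lat 43.9583°.
Extended square 9, 3: +9·0.00833333° lon, +3·0.00416667° lat → SW at lon 148.408°, lat 43.9708°.
Cell spans 0.00833333° lon × 0.00416667° lat. Centre is SW corner plus half of each.
latitude 43.97292, longitude 148.41250.

43.97292, 148.41250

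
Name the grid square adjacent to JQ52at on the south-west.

JQ42xs

Longitude subsquare a = 0; −1 → -1, wraps to 23 = x, carry into square.
Longitude square 5; −1 → 4.
Latitude subsquare t = 19; −1 → 18 = s.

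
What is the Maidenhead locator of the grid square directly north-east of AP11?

AP22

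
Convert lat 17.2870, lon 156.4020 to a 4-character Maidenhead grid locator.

Add 180° to longitude and 90° to latitude: 336.40, 107.29.
Field (20°×10°, letters A–R): lon ⌊336.40/20⌋ = 16 → Q; lat ⌊107.29/10⌋ = 10 → K.
Square (2°×1°, digits 0–9): lon ⌊16.40/2⌋ = 8; lat ⌊7.29/1⌋ = 7.

QK87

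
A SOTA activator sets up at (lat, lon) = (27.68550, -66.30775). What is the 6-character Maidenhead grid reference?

Add 180° to longitude and 90° to latitude: 113.6923, 117.6855.
Field: lon ⌊113.6923/20⌋ = 5 → F; lat ⌊117.6855/10⌋ = 11 → L.
Square: lon ⌊13.6923/2⌋ = 6; lat ⌊7.6855/1⌋ = 7.
Subsquare: lon ⌊1.6923/0.0833333⌋ = 20 → u; lat ⌊0.6855/0.0416667⌋ = 16 → q.

FL67uq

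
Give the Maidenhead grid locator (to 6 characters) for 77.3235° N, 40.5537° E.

LQ07gh

Offset from 180°W / 90°S: lon 220.5537°, lat 167.3235°.
Field: 220.5537/20 → 11 → L, 167.3235/10 → 16 → Q; chars LQ.
Square: 0.5537/2 → 0, 7.3235/1 → 7; chars 07.
Subsquare: 0.5537/0.0833333 → 6 → g, 0.3235/0.0416667 → 7 → h; chars gh.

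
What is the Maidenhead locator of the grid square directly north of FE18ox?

Latitude subsquare x = 23; +1 → 24, wraps to 0 = a, carry into square.
Latitude square 8; +1 → 9.
The longitude characters are unchanged.

FE19oa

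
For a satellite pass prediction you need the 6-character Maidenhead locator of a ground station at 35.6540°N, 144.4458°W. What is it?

BM75sp

Shift to the Maidenhead origin (180°W, 90°S): lon 35.5542, lat 125.6540.
Field: 35.5542/20 → 1 → B, 125.6540/10 → 12 → M; chars BM.
Square: 15.5542/2 → 7, 5.6540/1 → 5; chars 75.
Subsquare: 1.5542/0.0833333 → 18 → s, 0.6540/0.0416667 → 15 → p; chars sp.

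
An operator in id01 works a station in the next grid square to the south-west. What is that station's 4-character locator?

Longitude square 0; −1 → -1, wraps to 9, carry into field.
Longitude field I = 8; −1 → 7 = H.
Latitude square 1; −1 → 0.

HD90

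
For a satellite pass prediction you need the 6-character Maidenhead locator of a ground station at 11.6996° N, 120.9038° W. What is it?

Shift to the Maidenhead origin (180°W, 90°S): lon 59.0962, lat 101.6996.
Field: lon ⌊59.0962/20⌋ = 2 → C; lat ⌊101.6996/10⌋ = 10 → K.
Square: lon ⌊19.0962/2⌋ = 9; lat ⌊1.6996/1⌋ = 1.
Subsquare: lon ⌊1.0962/0.0833333⌋ = 13 → n; lat ⌊0.6996/0.0416667⌋ = 16 → q.

CK91nq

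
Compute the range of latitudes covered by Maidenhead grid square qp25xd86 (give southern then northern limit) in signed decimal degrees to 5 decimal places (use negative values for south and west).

65.15000, 65.15417

Field Q=16, P=15: +16·20° lon, +15·10° lat → SW at lon 140°, lat 60°.
Square 2, 5: +2·2° lon, +5·1° lat → SW at lon 144°, lat 65°.
Subsquare x=23, d=3: +23·0.0833333° lon, +3·0.0416667° lat → SW at lon 145.917°, lat 65.125°.
Extended square 8, 6: +8·0.00833333° lon, +6·0.00416667° lat → SW at lon 145.983°, lat 65.15°.
Cell spans 0.00833333° lon × 0.00416667° lat.
south 65.15000, north 65.15417.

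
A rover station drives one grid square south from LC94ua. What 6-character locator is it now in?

Latitude subsquare a = 0; −1 → -1, wraps to 23 = x, carry into square.
Latitude square 4; −1 → 3.
The longitude characters are unchanged.

LC93ux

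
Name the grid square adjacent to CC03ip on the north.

Latitude subsquare p = 15; +1 → 16 = q.
The longitude characters are unchanged.

CC03iq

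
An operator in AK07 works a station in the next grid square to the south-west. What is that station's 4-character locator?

Longitude square 0; −1 → -1, wraps to 9, carry into field.
Longitude field A = 0; −1 → -1, wraps to 17 = R, wrapping around the antimeridian.
Latitude square 7; −1 → 6.

RK96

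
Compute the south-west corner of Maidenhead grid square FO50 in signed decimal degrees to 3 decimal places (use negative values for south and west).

50.000, -70.000

Field F=5, O=14: +5·20° lon, +14·10° lat → SW at lon -80°, lat 50°.
Square 5, 0: +5·2° lon, +0·1° lat → SW at lon -70°, lat 50°.
latitude 50.000, longitude -70.000.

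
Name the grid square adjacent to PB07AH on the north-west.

Longitude subsquare a = 0; −1 → -1, wraps to 23 = x, carry into square.
Longitude square 0; −1 → -1, wraps to 9, carry into field.
Longitude field P = 15; −1 → 14 = O.
Latitude subsquare h = 7; +1 → 8 = i.

OB97xi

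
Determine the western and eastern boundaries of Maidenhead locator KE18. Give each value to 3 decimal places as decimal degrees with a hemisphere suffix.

Field K=10, E=4: +10·20° lon, +4·10° lat → SW at lon 20°, lat -50°.
Square 1, 8: +1·2° lon, +8·1° lat → SW at lon 22°, lat -42°.
Cell spans 2° lon × 1° lat.
west 22.000° E, east 24.000° E.

22.000° E, 24.000° E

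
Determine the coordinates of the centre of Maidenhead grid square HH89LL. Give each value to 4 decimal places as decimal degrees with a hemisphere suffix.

Field H=7, H=7: +7·20° lon, +7·10° lat → SW at lon -40°, lat -20°.
Square 8, 9: +8·2° lon, +9·1° lat → SW at lon -24°, lat -11°.
Subsquare l=11, l=11: +11·0.0833333° lon, +11·0.0416667° lat → SW at lon -23.0833°, lat -10.5417°.
Cell spans 0.0833333° lon × 0.0416667° lat. Centre is SW corner plus half of each.
latitude 10.5208° S, longitude 23.0417° W.

10.5208° S, 23.0417° W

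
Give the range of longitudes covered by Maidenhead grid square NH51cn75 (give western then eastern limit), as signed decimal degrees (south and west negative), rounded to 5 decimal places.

Field N=13, H=7: +13·20° lon, +7·10° lat → SW at lon 80°, lat -20°.
Square 5, 1: +5·2° lon, +1·1° lat → SW at lon 90°, lat -19°.
Subsquare c=2, n=13: +2·0.0833333° lon, +13·0.0416667° lat → SW at lon 90.1667°, lat -18.4583°.
Extended square 7, 5: +7·0.00833333° lon, +5·0.00416667° lat → SW at lon 90.225°, lat -18.4375°.
Cell spans 0.00833333° lon × 0.00416667° lat.
west 90.22500, east 90.23333.

90.22500, 90.23333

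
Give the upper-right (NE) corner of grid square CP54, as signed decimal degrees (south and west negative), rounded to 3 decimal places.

65.000, -128.000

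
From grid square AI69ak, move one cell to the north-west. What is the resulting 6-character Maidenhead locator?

AI59xl

Longitude subsquare a = 0; −1 → -1, wraps to 23 = x, carry into square.
Longitude square 6; −1 → 5.
Latitude subsquare k = 10; +1 → 11 = l.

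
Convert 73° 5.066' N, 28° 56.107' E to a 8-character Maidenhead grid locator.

KQ43lc20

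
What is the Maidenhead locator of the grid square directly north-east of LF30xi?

LF40aj

Longitude subsquare x = 23; +1 → 24, wraps to 0 = a, carry into square.
Longitude square 3; +1 → 4.
Latitude subsquare i = 8; +1 → 9 = j.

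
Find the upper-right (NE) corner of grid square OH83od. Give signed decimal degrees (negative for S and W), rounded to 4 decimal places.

Field O=14, H=7: +14·20° lon, +7·10° lat → SW at lon 100°, lat -20°.
Square 8, 3: +8·2° lon, +3·1° lat → SW at lon 116°, lat -17°.
Subsquare o=14, d=3: +14·0.0833333° lon, +3·0.0416667° lat → SW at lon 117.167°, lat -16.875°.
Cell spans 0.0833333° lon × 0.0416667° lat. NE corner is SW corner plus one full cell.
latitude -16.8333, longitude 117.2500.

-16.8333, 117.2500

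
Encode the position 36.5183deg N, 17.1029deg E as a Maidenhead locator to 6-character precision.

Add 180° to longitude and 90° to latitude: 197.1029, 126.5183.
Field: lon ⌊197.1029/20⌋ = 9 → J; lat ⌊126.5183/10⌋ = 12 → M.
Square: lon ⌊17.1029/2⌋ = 8; lat ⌊6.5183/1⌋ = 6.
Subsquare: lon ⌊1.1029/0.0833333⌋ = 13 → n; lat ⌊0.5183/0.0416667⌋ = 12 → m.

JM86nm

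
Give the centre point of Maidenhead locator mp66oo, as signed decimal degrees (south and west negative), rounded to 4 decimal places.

66.6042, 73.2083

Field M=12, P=15: +12·20° lon, +15·10° lat → SW at lon 60°, lat 60°.
Square 6, 6: +6·2° lon, +6·1° lat → SW at lon 72°, lat 66°.
Subsquare o=14, o=14: +14·0.0833333° lon, +14·0.0416667° lat → SW at lon 73.1667°, lat 66.5833°.
Cell spans 0.0833333° lon × 0.0416667° lat. Centre is SW corner plus half of each.
latitude 66.6042, longitude 73.2083.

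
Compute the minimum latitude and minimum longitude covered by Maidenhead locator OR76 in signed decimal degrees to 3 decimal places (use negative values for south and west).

86.000, 114.000

Field O=14, R=17: +14·20° lon, +17·10° lat → SW at lon 100°, lat 80°.
Square 7, 6: +7·2° lon, +6·1° lat → SW at lon 114°, lat 86°.
latitude 86.000, longitude 114.000.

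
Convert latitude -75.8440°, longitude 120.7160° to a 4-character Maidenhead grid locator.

PB04

Offset from 180°W / 90°S: lon 300.72°, lat 14.16°.
Field: lon ⌊300.72/20⌋ = 15 → P; lat ⌊14.16/10⌋ = 1 → B.
Square: lon ⌊0.72/2⌋ = 0; lat ⌊4.16/1⌋ = 4.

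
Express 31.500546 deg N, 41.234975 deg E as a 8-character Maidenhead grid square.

LM01om80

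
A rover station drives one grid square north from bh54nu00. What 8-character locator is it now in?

BH54nu01

Latitude extended square 0; +1 → 1.
The longitude characters are unchanged.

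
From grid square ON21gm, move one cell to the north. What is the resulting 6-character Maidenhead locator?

ON21gn

Latitude subsquare m = 12; +1 → 13 = n.
The longitude characters are unchanged.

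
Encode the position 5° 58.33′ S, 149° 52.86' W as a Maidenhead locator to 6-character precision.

BI54ba

Add 180° to longitude and 90° to latitude: 30.1190, 84.0278.
Field: 30.1190/20 → 1 → B, 84.0278/10 → 8 → I; chars BI.
Square: 10.1190/2 → 5, 4.0278/1 → 4; chars 54.
Subsquare: 0.1190/0.0833333 → 1 → b, 0.0278/0.0416667 → 0 → a; chars ba.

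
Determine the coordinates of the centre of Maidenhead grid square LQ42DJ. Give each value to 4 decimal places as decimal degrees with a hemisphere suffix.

72.3958° N, 48.2917° E

Field L=11, Q=16: +11·20° lon, +16·10° lat → SW at lon 40°, lat 70°.
Square 4, 2: +4·2° lon, +2·1° lat → SW at lon 48°, lat 72°.
Subsquare d=3, j=9: +3·0.0833333° lon, +9·0.0416667° lat → SW at lon 48.25°, lat 72.375°.
Cell spans 0.0833333° lon × 0.0416667° lat. Centre is SW corner plus half of each.
latitude 72.3958° N, longitude 48.2917° E.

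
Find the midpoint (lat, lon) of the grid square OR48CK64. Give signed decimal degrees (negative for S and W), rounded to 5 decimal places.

Field O=14, R=17: +14·20° lon, +17·10° lat → SW at lon 100°, lat 80°.
Square 4, 8: +4·2° lon, +8·1° lat → SW at lon 108°, lat 88°.
Subsquare c=2, k=10: +2·0.0833333° lon, +10·0.0416667° lat → SW at lon 108.167°, lat 88.4167°.
Extended square 6, 4: +6·0.00833333° lon, +4·0.00416667° lat → SW at lon 108.217°, lat 88.4333°.
Cell spans 0.00833333° lon × 0.00416667° lat. Centre is SW corner plus half of each.
latitude 88.43542, longitude 108.22083.

88.43542, 108.22083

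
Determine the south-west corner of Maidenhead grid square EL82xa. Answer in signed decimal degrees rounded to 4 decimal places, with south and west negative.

22.0000, -82.0833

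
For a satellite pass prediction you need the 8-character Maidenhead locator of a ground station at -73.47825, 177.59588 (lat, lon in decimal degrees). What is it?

Shift to the Maidenhead origin (180°W, 90°S): lon 357.59588, lat 16.52175.
Field: 357.59588/20 → 17 → R, 16.52175/10 → 1 → B; chars RB.
Square: 17.59588/2 → 8, 6.52175/1 → 6; chars 86.
Subsquare: 1.59588/0.0833333 → 19 → t, 0.52175/0.0416667 → 12 → m; chars tm.
Extended square: 0.01255/0.00833333 → 1, 0.02175/0.00416667 → 5; chars 15.

RB86tm15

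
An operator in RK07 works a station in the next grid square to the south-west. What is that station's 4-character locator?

QK96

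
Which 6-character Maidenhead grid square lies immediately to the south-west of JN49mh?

JN49lg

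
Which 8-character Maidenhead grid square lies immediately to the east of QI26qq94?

QI26rq04

Longitude extended square 9; +1 → 10, wraps to 0, carry into subsquare.
Longitude subsquare q = 16; +1 → 17 = r.
The latitude characters are unchanged.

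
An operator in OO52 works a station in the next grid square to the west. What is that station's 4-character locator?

OO42

Longitude square 5; −1 → 4.
The latitude characters are unchanged.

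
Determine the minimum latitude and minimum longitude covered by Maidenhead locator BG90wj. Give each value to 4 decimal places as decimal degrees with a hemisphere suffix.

29.6250° S, 140.1667° W

Field B=1, G=6: +1·20° lon, +6·10° lat → SW at lon -160°, lat -30°.
Square 9, 0: +9·2° lon, +0·1° lat → SW at lon -142°, lat -30°.
Subsquare w=22, j=9: +22·0.0833333° lon, +9·0.0416667° lat → SW at lon -140.167°, lat -29.625°.
latitude 29.6250° S, longitude 140.1667° W.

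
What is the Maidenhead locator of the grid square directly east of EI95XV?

FI05av

Longitude subsquare x = 23; +1 → 24, wraps to 0 = a, carry into square.
Longitude square 9; +1 → 10, wraps to 0, carry into field.
Longitude field E = 4; +1 → 5 = F.
The latitude characters are unchanged.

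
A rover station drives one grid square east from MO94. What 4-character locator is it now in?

Longitude square 9; +1 → 10, wraps to 0, carry into field.
Longitude field M = 12; +1 → 13 = N.
The latitude characters are unchanged.

NO04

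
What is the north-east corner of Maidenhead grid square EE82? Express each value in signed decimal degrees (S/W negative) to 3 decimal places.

Field E=4, E=4: +4·20° lon, +4·10° lat → SW at lon -100°, lat -50°.
Square 8, 2: +8·2° lon, +2·1° lat → SW at lon -84°, lat -48°.
Cell spans 2° lon × 1° lat. NE corner is SW corner plus one full cell.
latitude -47.000, longitude -82.000.

-47.000, -82.000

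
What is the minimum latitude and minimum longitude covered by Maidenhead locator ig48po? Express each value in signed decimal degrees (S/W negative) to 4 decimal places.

-21.4167, -10.7500

Field I=8, G=6: +8·20° lon, +6·10° lat → SW at lon -20°, lat -30°.
Square 4, 8: +4·2° lon, +8·1° lat → SW at lon -12°, lat -22°.
Subsquare p=15, o=14: +15·0.0833333° lon, +14·0.0416667° lat → SW at lon -10.75°, lat -21.4167°.
latitude -21.4167, longitude -10.7500.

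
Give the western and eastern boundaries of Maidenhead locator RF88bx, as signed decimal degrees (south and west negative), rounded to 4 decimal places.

Field R=17, F=5: +17·20° lon, +5·10° lat → SW at lon 160°, lat -40°.
Square 8, 8: +8·2° lon, +8·1° lat → SW at lon 176°, lat -32°.
Subsquare b=1, x=23: +1·0.0833333° lon, +23·0.0416667° lat → SW at lon 176.083°, lat -31.0417°.
Cell spans 0.0833333° lon × 0.0416667° lat.
west 176.0833, east 176.1667.

176.0833, 176.1667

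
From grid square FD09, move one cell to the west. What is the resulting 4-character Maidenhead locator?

ED99

Longitude square 0; −1 → -1, wraps to 9, carry into field.
Longitude field F = 5; −1 → 4 = E.
The latitude characters are unchanged.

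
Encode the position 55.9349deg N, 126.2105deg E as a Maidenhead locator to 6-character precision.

PO35cw

Offset from 180°W / 90°S: lon 306.2105°, lat 145.9349°.
Field: lon ⌊306.2105/20⌋ = 15 → P; lat ⌊145.9349/10⌋ = 14 → O.
Square: lon ⌊6.2105/2⌋ = 3; lat ⌊5.9349/1⌋ = 5.
Subsquare: lon ⌊0.2105/0.0833333⌋ = 2 → c; lat ⌊0.9349/0.0416667⌋ = 22 → w.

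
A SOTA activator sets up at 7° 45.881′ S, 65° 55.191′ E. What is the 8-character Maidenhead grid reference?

Shift to the Maidenhead origin (180°W, 90°S): lon 245.91985, lat 82.23532.
Field (20°×10°, letters A–R): 245.91985/20 → 12 → M, 82.23532/10 → 8 → I; chars MI.
Square (2°×1°, digits 0–9): 5.91985/2 → 2, 2.23532/1 → 2; chars 22.
Subsquare (5′×2.5′, letters a–x): 1.91985/0.0833333 → 23 → x, 0.23532/0.0416667 → 5 → f; chars xf.
Extended square (30″×15″, digits 0–9): 0.00318/0.00833333 → 0, 0.02698/0.00416667 → 6; chars 06.

MI22xf06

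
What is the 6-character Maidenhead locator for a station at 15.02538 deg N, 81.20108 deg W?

Shift to the Maidenhead origin (180°W, 90°S): lon 98.7989, lat 105.0254.
Field: lon ⌊98.7989/20⌋ = 4 → E; lat ⌊105.0254/10⌋ = 10 → K.
Square: lon ⌊18.7989/2⌋ = 9; lat ⌊5.0254/1⌋ = 5.
Subsquare: lon ⌊0.7989/0.0833333⌋ = 9 → j; lat ⌊0.0254/0.0416667⌋ = 0 → a.

EK95ja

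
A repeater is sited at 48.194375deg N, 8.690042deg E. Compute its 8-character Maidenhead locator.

Shift to the Maidenhead origin (180°W, 90°S): lon 188.69004, lat 138.19438.
Field: lon ⌊188.69004/20⌋ = 9 → J; lat ⌊138.19438/10⌋ = 13 → N.
Square: lon ⌊8.69004/2⌋ = 4; lat ⌊8.19438/1⌋ = 8.
Subsquare: lon ⌊0.69004/0.0833333⌋ = 8 → i; lat ⌊0.19438/0.0416667⌋ = 4 → e.
Extended square: lon ⌊0.02338/0.00833333⌋ = 2; lat ⌊0.02771/0.00416667⌋ = 6.

JN48ie26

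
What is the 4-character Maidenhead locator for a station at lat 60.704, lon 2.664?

JP10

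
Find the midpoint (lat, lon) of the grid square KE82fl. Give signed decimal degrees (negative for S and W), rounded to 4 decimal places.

-47.5208, 36.4583

Field K=10, E=4: +10·20° lon, +4·10° lat → SW at lon 20°, lat -50°.
Square 8, 2: +8·2° lon, +2·1° lat → SW at lon 36°, lat -48°.
Subsquare f=5, l=11: +5·0.0833333° lon, +11·0.0416667° lat → SW at lon 36.4167°, lat -47.5417°.
Cell spans 0.0833333° lon × 0.0416667° lat. Centre is SW corner plus half of each.
latitude -47.5208, longitude 36.4583.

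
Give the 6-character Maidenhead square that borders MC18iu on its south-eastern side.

Longitude subsquare i = 8; +1 → 9 = j.
Latitude subsquare u = 20; −1 → 19 = t.

MC18jt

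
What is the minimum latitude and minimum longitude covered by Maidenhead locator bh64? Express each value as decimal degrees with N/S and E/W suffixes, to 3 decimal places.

Field B=1, H=7: +1·20° lon, +7·10° lat → SW at lon -160°, lat -20°.
Square 6, 4: +6·2° lon, +4·1° lat → SW at lon -148°, lat -16°.
latitude 16.000° S, longitude 148.000° W.

16.000° S, 148.000° W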